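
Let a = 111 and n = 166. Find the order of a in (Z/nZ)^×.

41

ord(111) | φ(166) = φ(2)·φ(83) = 1·82 = 82 = 2 · 41.
Divisors of 82: 1, 2, 41, 82.
Check 111^d mod 166 for each divisor in increasing order:
111^1 ≡ 111 (mod 166)
111^2 ≡ 37 (mod 166)
111^41 ≡ 1 (mod 166) ✓
So ord_166(111) = 41.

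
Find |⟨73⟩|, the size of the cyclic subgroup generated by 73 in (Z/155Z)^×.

60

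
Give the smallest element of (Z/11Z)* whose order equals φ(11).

2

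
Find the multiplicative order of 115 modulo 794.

44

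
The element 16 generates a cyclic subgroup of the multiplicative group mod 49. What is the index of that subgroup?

Since 16 ∈ (Z/49Z)^×, its order divides φ(49) = φ(7^2) = 7·(7−1) = 42 = 2 · 3 · 7.
Divisors of 42: 1, 2, 3, 6, 7, 14, 21, 42.
Compute 16^d (mod 49) for the divisors d until we hit 1:
16^1 ≡ 16 (mod 49)
16^2 ≡ 11 (mod 49)
16^3 ≡ 29 (mod 49)
16^6 ≡ 8 (mod 49)
16^7 ≡ 30 (mod 49)
16^14 ≡ 18 (mod 49)
16^21 ≡ 1 (mod 49) ✓
Thus |⟨16⟩| = ord(16) = 21.
[(Z/49Z)^× : ⟨16⟩] = 42/21 = 2.

2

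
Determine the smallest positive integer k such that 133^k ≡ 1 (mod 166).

82

ord(133) | φ(166) = φ(2)·φ(83) = 1·82 = 82 = 2 · 41.
Divisors of 82: 1, 2, 41, 82.
Compute 133^d (mod 166) for the divisors d until we hit 1:
133^1 ≡ 133 (mod 166)
133^2 ≡ 93 (mod 166)
133^41 ≡ 165 (mod 166)
133^82 ≡ 1 (mod 166) ✓
So ord_166(133) = 82.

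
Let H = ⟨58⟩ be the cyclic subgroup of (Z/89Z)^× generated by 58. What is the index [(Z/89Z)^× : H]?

1

Since 58 ∈ (Z/89Z)^×, its order divides φ(89) = 89 − 1 = 88 = 2^3 · 11.
Divisors of 88: 1, 2, 4, 8, 11, 22, 44, 88.
Check 58^d mod 89 for each divisor in increasing order:
58^1 ≡ 58
58^2 ≡ 71
58^4 ≡ 57
58^8 ≡ 45
58^11 ≡ 12
58^22 ≡ 55
58^44 ≡ 88
58^88 ≡ 1
So ord_89(58) = 88, hence |⟨58⟩| = 88.
[(Z/89Z)^× : ⟨58⟩] = 88/88 = 1.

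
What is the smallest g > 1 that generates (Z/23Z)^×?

φ(23) = 23 − 1 = 22 = 2 · 11.
g is a primitive root iff g^(22/q) ≢ 1 (mod 23) for each prime q ∈ {2, 11}.
g = 2: 2^11 ≡ 1 — hits 1, so not a primitive root.
g = 3: 3^11 ≡ 1 — hits 1, so not a primitive root.
g = 4: 4^11 ≡ 1 — hits 1, so not a primitive root.
g = 5: 5^11 ≡ 22; 5^2 ≡ 2 — none is 1, so 5 is a primitive root.
So 5 is the smallest generator of (Z/23Z)^×.

5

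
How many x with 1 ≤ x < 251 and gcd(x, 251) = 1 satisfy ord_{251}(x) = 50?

20

φ(251) = 251 − 1 = 250 = 2 · 5^3.
(Z/251Z)^× is cyclic (|G| = 250); a cyclic group of order m has exactly φ(d) elements of each order d | m, and none otherwise.
50 = 2 · 5^2 divides 250, and φ(50) = 20.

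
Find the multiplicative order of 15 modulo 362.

45

Since 15 ∈ (Z/362Z)^×, its order divides φ(362) = φ(2)·φ(181) = 1·180 = 180 = 2^2 · 3^2 · 5.
Divisors of 180: 1, 2, 3, 4, 5, 6, 9, 10, 12, 15, 18, 20, 30, 36, 45, 60, 90, 180.
Evaluate successive powers at the divisors of 180:
15^1 ≡ 15 (mod 362)
15^2 ≡ 225 (mod 362)
15^3 ≡ 117 (mod 362)
15^4 ≡ 307 (mod 362)
15^5 ≡ 261 (mod 362)
15^6 ≡ 295 (mod 362)
15^9 ≡ 125 (mod 362)
15^10 ≡ 65 (mod 362)
15^12 ≡ 145 (mod 362)
15^15 ≡ 313 (mod 362)
15^18 ≡ 59 (mod 362)
15^20 ≡ 243 (mod 362)
15^30 ≡ 229 (mod 362)
15^36 ≡ 223 (mod 362)
15^45 ≡ 1 (mod 362) ✓
So ord_362(15) = 45.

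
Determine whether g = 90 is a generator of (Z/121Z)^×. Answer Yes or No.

φ(121) = φ(11^2) = 11·(11−1) = 110 = 2 · 5 · 11.
An element g generates (Z/121Z)^× iff g^(110/q) ≢ 1 (mod 121) for each prime q ∈ {2, 5, 11}.
90^55 ≡ 120 (mod 121)  [q = 2: ≢ 1 ✓]
90^22 ≡ 81 (mod 121)  [q = 5: ≢ 1 ✓]
90^10 ≡ 12 (mod 121)  [q = 11: ≢ 1 ✓]
Every test exponent gives a nontrivial residue, hence 90 generates the full group.

Yes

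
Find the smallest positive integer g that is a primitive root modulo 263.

5

φ(263) = 263 − 1 = 262 = 2 · 131.
g is a primitive root iff g^(262/q) ≢ 1 (mod 263) for each prime q ∈ {2, 131}.
g = 2: 2^131 ≡ 1 — hits 1, so not a primitive root.
g = 3: 3^131 ≡ 1 — hits 1, so not a primitive root.
g = 4: 4^131 ≡ 1 — hits 1, so not a primitive root.
g = 5: 5^131 ≡ 262; 5^2 ≡ 25 — none is 1, so 5 is a primitive root.
The smallest primitive root modulo 263 is 5.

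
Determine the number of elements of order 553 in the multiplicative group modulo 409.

0

φ(409) = 409 − 1 = 408 = 2^3 · 3 · 17.
Since (Z/409Z)^× is cyclic of order 408, the number of elements of order d is φ(d) when d | 408 and 0 otherwise.
Here 408 is not a multiple of 553, so there are no elements of order 553.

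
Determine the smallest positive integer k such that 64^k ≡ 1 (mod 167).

The order of 64 must divide φ(167) = 167 − 1 = 166 = 2 · 83.
Divisors of 166: 1, 2, 83, 166.
Compute 64^d (mod 167) for the divisors d until we hit 1:
64^1 ≡ 64 (mod 167)
64^2 ≡ 88 (mod 167)
64^83 ≡ 1 (mod 167) ✓
Therefore the multiplicative order of 64 modulo 167 is 83.

83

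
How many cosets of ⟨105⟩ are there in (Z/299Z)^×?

24

Since 105 ∈ (Z/299Z)^×, its order divides φ(299) = φ(13·23) = (13−1)·(23−1) = 12·22 = 264 = 2^3 · 3 · 11.
Divisors of 264: 1, 2, 3, 4, 6, 8, 11, 12, 22, 24, 33, 44, 66, 88, 132, 264.
Check 105^d mod 299 for each divisor in increasing order:
105^1 ≡ 105
105^2 ≡ 261
105^3 ≡ 196
105^4 ≡ 248
105^6 ≡ 144
105^8 ≡ 209
105^11 ≡ 1
The order of 105 is 11, so the subgroup it generates has 11 elements.
Index = |(Z/299Z)^×| / |⟨105⟩| = 264 / 11 = 24.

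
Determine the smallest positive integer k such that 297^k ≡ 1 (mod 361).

114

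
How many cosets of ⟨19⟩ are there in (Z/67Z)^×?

ord(19) | φ(67) = 67 − 1 = 66 = 2 · 3 · 11.
Divisors of 66: 1, 2, 3, 6, 11, 22, 33, 66.
Test each divisor d:
19^1 ≡ 19
19^2 ≡ 26
19^3 ≡ 25
19^6 ≡ 22
19^11 ≡ 29
19^22 ≡ 37
19^33 ≡ 1
So ord_67(19) = 33, hence |⟨19⟩| = 33.
[(Z/67Z)^× : ⟨19⟩] = 66/33 = 2.

2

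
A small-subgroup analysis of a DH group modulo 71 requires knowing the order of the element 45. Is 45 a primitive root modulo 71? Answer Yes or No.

No

φ(71) = 71 − 1 = 70 = 2 · 5 · 7.
An element g generates (Z/71Z)^× iff g^(70/q) ≢ 1 (mod 71) for each prime q ∈ {2, 5, 7}.
45^35 ≡ 1 (mod 71)  [q = 2: ≡ 1 ✗]
45^14 ≡ 1 (mod 71)  [q = 5: ≡ 1 ✗]
45^10 ≡ 32 (mod 71)  [q = 7: ≢ 1 ✓]
Since 45^35 ≡ 1, the order of 45 divides 35 < 70, so 45 is not a primitive root.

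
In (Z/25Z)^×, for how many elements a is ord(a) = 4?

φ(25) = φ(5^2) = 5·(5−1) = 20 = 2^2 · 5.
(Z/25Z)^× is cyclic (|G| = 20); a cyclic group of order m has exactly φ(d) elements of each order d | m, and none otherwise.
4 = 2^2 divides 20, and φ(4) = 2.

2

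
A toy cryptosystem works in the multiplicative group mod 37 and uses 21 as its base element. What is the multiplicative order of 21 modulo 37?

18

Since 21 ∈ (Z/37Z)^×, its order divides φ(37) = 37 − 1 = 36 = 2^2 · 3^2.
Divisors of 36: 1, 2, 3, 4, 6, 9, 12, 18, 36.
Check 21^d mod 37 for each divisor in increasing order:
21^1 ≡ 21 (mod 37)
21^2 ≡ 34 (mod 37)
21^3 ≡ 11 (mod 37)
21^4 ≡ 9 (mod 37)
21^6 ≡ 10 (mod 37)
21^9 ≡ 36 (mod 37)
21^12 ≡ 26 (mod 37)
21^18 ≡ 1 (mod 37) ✓
So ord_37(21) = 18.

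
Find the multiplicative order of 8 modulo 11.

By Lagrange's theorem, ord_11(8) divides φ(11) = 11 − 1 = 10 = 2 · 5.
Divisors of 10: 1, 2, 5, 10.
Check 8^d mod 11 for each divisor in increasing order:
8^1 ≡ 8
8^2 ≡ 9
8^5 ≡ 10
8^10 ≡ 1
So ord_11(8) = 10.

10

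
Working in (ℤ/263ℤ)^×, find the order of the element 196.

131

ord(196) | φ(263) = 263 − 1 = 262 = 2 · 131.
Divisors of 262: 1, 2, 131, 262.
Compute 196^d (mod 263) for the divisors d until we hit 1:
196^1 ≡ 196 (mod 263)
196^2 ≡ 18 (mod 263)
196^131 ≡ 1 (mod 263) ✓
The smallest such exponent is 131, so the order of 196 is 131.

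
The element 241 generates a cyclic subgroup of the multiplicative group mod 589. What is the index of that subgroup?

6

By Lagrange's theorem, ord_589(241) divides φ(589) = φ(19·31) = (19−1)·(31−1) = 18·30 = 540 = 2^2 · 3^3 · 5.
Divisors of 540: 1, 2, 3, 4, 5, 6, 9, 10, 12, 15, 18, 20, 27, 30, 36, 45, 54, 60, 90, 108, 135, 180, 270, 540.
Test each divisor d:
241^1 ≡ 241 (mod 589)
241^2 ≡ 359 (mod 589)
241^3 ≡ 525 (mod 589)
241^4 ≡ 479 (mod 589)
241^5 ≡ 584 (mod 589)
241^6 ≡ 562 (mod 589)
241^9 ≡ 550 (mod 589)
241^10 ≡ 25 (mod 589)
241^12 ≡ 140 (mod 589)
241^15 ≡ 464 (mod 589)
241^18 ≡ 343 (mod 589)
241^20 ≡ 36 (mod 589)
241^27 ≡ 170 (mod 589)
241^30 ≡ 311 (mod 589)
241^36 ≡ 438 (mod 589)
241^45 ≡ 588 (mod 589)
241^54 ≡ 39 (mod 589)
241^60 ≡ 125 (mod 589)
241^90 ≡ 1 (mod 589) ✓
The order of 241 is 90, so the subgroup it generates has 90 elements.
Index = |(Z/589Z)^×| / |⟨241⟩| = 540 / 90 = 6.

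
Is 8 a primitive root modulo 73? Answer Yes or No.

No

φ(73) = 73 − 1 = 72 = 2^3 · 3^2.
Test 8^(72/q) mod 73 for each prime factor q of 72:
8^36 ≡ 1 (mod 73)  [q = 2: ≡ 1 ✗]
8^24 ≡ 1 (mod 73)  [q = 3: ≡ 1 ✗]
The check at q = 2 fails, so 8 generates a proper subgroup.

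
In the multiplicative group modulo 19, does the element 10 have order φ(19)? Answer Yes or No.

φ(19) = 19 − 1 = 18 = 2 · 3^2.
10 is a primitive root mod 19 iff 10^(φ(19)/q) ≢ 1 for every prime q | φ(19), i.e. q ∈ {2, 3}.
10^9 ≡ 18 (mod 19)  [q = 2: ≢ 1 ✓]
10^6 ≡ 11 (mod 19)  [q = 3: ≢ 1 ✓]
Every test exponent gives a nontrivial residue, hence 10 generates the full group.

Yes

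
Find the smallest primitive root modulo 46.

φ(46) = φ(2)·φ(23) = 1·22 = 22 = 2 · 11.
g is a primitive root iff g^(22/q) ≢ 1 (mod 46) for each prime q ∈ {2, 11}.
g = 2: gcd(2, 46) = 2 > 1, not a unit — skip.
g = 3: 3^11 ≡ 1 — hits 1, so not a primitive root.
g = 4: gcd(4, 46) = 2 > 1, not a unit — skip.
g = 5: 5^11 ≡ 45; 5^2 ≡ 25 — none is 1, so 5 is a primitive root.
So 5 is the smallest generator of (Z/46Z)^×.

5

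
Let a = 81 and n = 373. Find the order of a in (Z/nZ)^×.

93

ord(81) | φ(373) = 373 − 1 = 372 = 2^2 · 3 · 31.
Divisors of 372: 1, 2, 3, 4, 6, 12, 31, 62, 93, 124, 186, 372.
Evaluate successive powers at the divisors of 372:
81^1 ≡ 81
81^2 ≡ 220
81^3 ≡ 289
81^4 ≡ 283
81^6 ≡ 342
81^12 ≡ 215
81^31 ≡ 284
81^62 ≡ 88
81^93 ≡ 1
Therefore the multiplicative order of 81 modulo 373 is 93.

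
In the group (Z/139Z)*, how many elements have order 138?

φ(139) = 139 − 1 = 138 = 2 · 3 · 23.
In a cyclic group of order 138, there are φ(d) elements of order d for each divisor d of 138, and zero for non-divisors.
138 = 2 · 3 · 23 divides 138, and φ(138) = 44.

44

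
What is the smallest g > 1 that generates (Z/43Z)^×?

3

φ(43) = 43 − 1 = 42 = 2 · 3 · 7.
Test candidates g = 2, 3, … against the prime factors q ∈ {2, 3, 7} of φ(43): g is a generator iff g^(42/q) ≢ 1 for every such q.
g = 2: 2^21 ≡ 42; 2^14 ≡ 1 — hits 1, so not a primitive root.
g = 3: 3^21 ≡ 42; 3^14 ≡ 36; 3^6 ≡ 41 — none is 1, so 3 is a primitive root.
Hence the least primitive root of 43 is 3.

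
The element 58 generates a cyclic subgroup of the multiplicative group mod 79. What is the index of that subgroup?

3

By Lagrange's theorem, ord_79(58) divides φ(79) = 79 − 1 = 78 = 2 · 3 · 13.
Divisors of 78: 1, 2, 3, 6, 13, 26, 39, 78.
Evaluate successive powers at the divisors of 78:
58^1 ≡ 58 (mod 79)
58^2 ≡ 46 (mod 79)
58^3 ≡ 61 (mod 79)
58^6 ≡ 8 (mod 79)
58^13 ≡ 78 (mod 79)
58^26 ≡ 1 (mod 79) ✓
So ord_79(58) = 26, hence |⟨58⟩| = 26.
Index = |(Z/79Z)^×| / |⟨58⟩| = 78 / 26 = 3.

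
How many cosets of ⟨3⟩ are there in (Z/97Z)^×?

2

By Lagrange's theorem, ord_97(3) divides φ(97) = 97 − 1 = 96 = 2^5 · 3.
Divisors of 96: 1, 2, 3, 4, 6, 8, 12, 16, 24, 32, 48, 96.
Check 3^d mod 97 for each divisor in increasing order:
3^1 ≡ 3
3^2 ≡ 9
3^3 ≡ 27
3^4 ≡ 81
3^6 ≡ 50
3^8 ≡ 62
3^12 ≡ 75
3^16 ≡ 61
3^24 ≡ 96
3^32 ≡ 35
3^48 ≡ 1
The order of 3 is 48, so the subgroup it generates has 48 elements.
[(Z/97Z)^× : ⟨3⟩] = 96/48 = 2.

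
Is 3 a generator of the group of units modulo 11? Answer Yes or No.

No

φ(11) = 11 − 1 = 10 = 2 · 5.
3 is a primitive root mod 11 iff 3^(φ(11)/q) ≢ 1 for every prime q | φ(11), i.e. q ∈ {2, 5}.
3^5 ≡ 1 (mod 11)  [q = 2: ≡ 1 ✗]
3^2 ≡ 9 (mod 11)  [q = 5: ≢ 1 ✓]
Since 3^5 ≡ 1, the order of 3 divides 5 < 10, so 3 is not a primitive root.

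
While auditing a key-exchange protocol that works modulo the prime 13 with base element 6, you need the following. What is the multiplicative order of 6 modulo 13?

ord(6) | φ(13) = 13 − 1 = 12 = 2^2 · 3.
Divisors of 12: 1, 2, 3, 4, 6, 12.
Test each divisor d:
6^1 ≡ 6 (mod 13)
6^2 ≡ 10 (mod 13)
6^3 ≡ 8 (mod 13)
6^4 ≡ 9 (mod 13)
6^6 ≡ 12 (mod 13)
6^12 ≡ 1 (mod 13) ✓
So ord_13(6) = 12.

12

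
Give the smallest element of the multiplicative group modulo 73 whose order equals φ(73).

5

φ(73) = 73 − 1 = 72 = 2^3 · 3^2.
g is a primitive root iff g^(72/q) ≢ 1 (mod 73) for each prime q ∈ {2, 3}.
g = 2: 2^36 ≡ 1 — hits 1, so not a primitive root.
g = 3: 3^36 ≡ 1 — hits 1, so not a primitive root.
g = 4: 4^36 ≡ 1 — hits 1, so not a primitive root.
g = 5: 5^36 ≡ 72; 5^24 ≡ 8 — none is 1, so 5 is a primitive root.
The smallest primitive root modulo 73 is 5.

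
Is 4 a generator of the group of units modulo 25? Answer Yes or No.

No

φ(25) = φ(5^2) = 5·(5−1) = 20 = 2^2 · 5.
It suffices to check that the order of 4 is not a proper divisor of 20: compute 4^(20/q) for q ∈ {2, 5}.
4^10 ≡ 1 (mod 25)  [q = 2: ≡ 1 ✗]
4^4 ≡ 6 (mod 25)  [q = 5: ≢ 1 ✓]
Since 4^10 ≡ 1, the order of 4 divides 10 < 20, so 4 is not a primitive root.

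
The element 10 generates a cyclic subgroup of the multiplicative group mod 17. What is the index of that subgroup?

1

The order of 10 must divide φ(17) = 17 − 1 = 16 = 2^4.
Divisors of 16: 1, 2, 4, 8, 16.
Test each divisor d:
10^1 ≡ 10
10^2 ≡ 15
10^4 ≡ 4
10^8 ≡ 16
10^16 ≡ 1
Thus |⟨10⟩| = ord(10) = 16.
[(Z/17Z)^× : ⟨10⟩] = 16/16 = 1.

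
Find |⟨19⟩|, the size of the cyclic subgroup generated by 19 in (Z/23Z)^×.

Since 19 ∈ (Z/23Z)^×, its order divides φ(23) = 23 − 1 = 22 = 2 · 11.
Divisors of 22: 1, 2, 11, 22.
Test each divisor d:
19^1 ≡ 19 (mod 23)
19^2 ≡ 16 (mod 23)
19^11 ≡ 22 (mod 23)
19^22 ≡ 1 (mod 23) ✓
The smallest such exponent is 22, so the order of 19 is 22.

22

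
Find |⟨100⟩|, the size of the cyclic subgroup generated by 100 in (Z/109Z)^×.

54

Since 100 ∈ (Z/109Z)^×, its order divides φ(109) = 109 − 1 = 108 = 2^2 · 3^3.
Divisors of 108: 1, 2, 3, 4, 6, 9, 12, 18, 27, 36, 54, 108.
Check 100^d mod 109 for each divisor in increasing order:
100^1 ≡ 100 (mod 109)
100^2 ≡ 81 (mod 109)
100^3 ≡ 34 (mod 109)
100^4 ≡ 21 (mod 109)
100^6 ≡ 66 (mod 109)
100^9 ≡ 64 (mod 109)
100^12 ≡ 105 (mod 109)
100^18 ≡ 63 (mod 109)
100^27 ≡ 108 (mod 109)
100^36 ≡ 45 (mod 109)
100^54 ≡ 1 (mod 109) ✓
Therefore the multiplicative order of 100 modulo 109 is 54.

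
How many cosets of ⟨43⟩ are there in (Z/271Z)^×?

1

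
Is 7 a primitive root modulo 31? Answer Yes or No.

φ(31) = 31 − 1 = 30 = 2 · 3 · 5.
7 is a primitive root mod 31 iff 7^(φ(31)/q) ≢ 1 for every prime q | φ(31), i.e. q ∈ {2, 3, 5}.
7^15 ≡ 1 (mod 31)  [q = 2: ≡ 1 ✗]
7^10 ≡ 25 (mod 31)  [q = 3: ≢ 1 ✓]
7^6 ≡ 4 (mod 31)  [q = 5: ≢ 1 ✓]
Since 7^15 ≡ 1, the order of 7 divides 15 < 30, so 7 is not a primitive root.

No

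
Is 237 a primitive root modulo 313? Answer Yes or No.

No

φ(313) = 313 − 1 = 312 = 2^3 · 3 · 13.
It suffices to check that the order of 237 is not a proper divisor of 312: compute 237^(312/q) for q ∈ {2, 3, 13}.
237^156 ≡ 1 (mod 313)  [q = 2: ≡ 1 ✗]
237^104 ≡ 98 (mod 313)  [q = 3: ≢ 1 ✓]
237^24 ≡ 58 (mod 313)  [q = 13: ≢ 1 ✓]
237^156 ≡ 1 shows ord(237) | 156, strictly less than φ(313); not a primitive root.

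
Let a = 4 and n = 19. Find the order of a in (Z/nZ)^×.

ord(4) | φ(19) = 19 − 1 = 18 = 2 · 3^2.
Divisors of 18: 1, 2, 3, 6, 9, 18.
Compute 4^d (mod 19) for the divisors d until we hit 1:
4^1 ≡ 4 (mod 19)
4^2 ≡ 16 (mod 19)
4^3 ≡ 7 (mod 19)
4^6 ≡ 11 (mod 19)
4^9 ≡ 1 (mod 19) ✓
The smallest such exponent is 9, so the order of 4 is 9.

9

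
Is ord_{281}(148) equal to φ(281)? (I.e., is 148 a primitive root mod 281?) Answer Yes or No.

Yes

φ(281) = 281 − 1 = 280 = 2^3 · 5 · 7.
Test 148^(280/q) mod 281 for each prime factor q of 280:
148^140 ≡ 280 (mod 281)  [q = 2: ≢ 1 ✓]
148^56 ≡ 153 (mod 281)  [q = 5: ≢ 1 ✓]
148^40 ≡ 165 (mod 281)  [q = 7: ≢ 1 ✓]
None equal 1, so ord_281(148) = 280: 148 is a primitive root.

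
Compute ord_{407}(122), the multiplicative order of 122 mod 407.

The order of 122 must divide φ(407) = φ(11·37) = (11−1)·(37−1) = 10·36 = 360 = 2^3 · 3^2 · 5.
Divisors of 360: 1, 2, 3, 4, 5, 6, 8, 9, 10, 12, 15, 18, 20, 24, 30, 36, 40, 45, 60, 72, 90, 120, 180, 360.
Check 122^d mod 407 for each divisor in increasing order:
122^1 ≡ 122
122^2 ≡ 232
122^3 ≡ 221
122^4 ≡ 100
122^5 ≡ 397
122^6 ≡ 1
The smallest such exponent is 6, so the order of 122 is 6.

6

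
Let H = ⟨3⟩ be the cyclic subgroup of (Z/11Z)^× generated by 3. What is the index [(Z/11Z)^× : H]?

2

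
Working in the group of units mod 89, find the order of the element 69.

Since 69 ∈ (Z/89Z)^×, its order divides φ(89) = 89 − 1 = 88 = 2^3 · 11.
Divisors of 88: 1, 2, 4, 8, 11, 22, 44, 88.
Evaluate successive powers at the divisors of 88:
69^1 ≡ 69
69^2 ≡ 44
69^4 ≡ 67
69^8 ≡ 39
69^11 ≡ 34
69^22 ≡ 88
69^44 ≡ 1
So ord_89(69) = 44.

44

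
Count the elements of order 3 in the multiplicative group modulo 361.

φ(361) = φ(19^2) = 19·(19−1) = 342 = 2 · 3^2 · 19.
In a cyclic group of order 342, there are φ(d) elements of order d for each divisor d of 342, and zero for non-divisors.
3 | 342, and φ(3) = 3 − 1 = 2.

2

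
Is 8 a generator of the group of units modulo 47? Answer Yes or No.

φ(47) = 47 − 1 = 46 = 2 · 23.
An element g generates (Z/47Z)^× iff g^(46/q) ≢ 1 (mod 47) for each prime q ∈ {2, 23}.
8^23 ≡ 1 (mod 47)  [q = 2: ≡ 1 ✗]
8^2 ≡ 17 (mod 47)  [q = 23: ≢ 1 ✓]
The check at q = 2 fails, so 8 generates a proper subgroup.

No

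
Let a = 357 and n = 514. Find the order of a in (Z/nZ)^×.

Since 357 ∈ (Z/514Z)^×, its order divides φ(514) = φ(2)·φ(257) = 1·256 = 256 = 2^8.
Divisors of 256: 1, 2, 4, 8, 16, 32, 64, 128, 256.
Evaluate successive powers at the divisors of 256:
357^1 ≡ 357 (mod 514)
357^2 ≡ 491 (mod 514)
357^4 ≡ 15 (mod 514)
357^8 ≡ 225 (mod 514)
357^16 ≡ 253 (mod 514)
357^32 ≡ 273 (mod 514)
357^64 ≡ 513 (mod 514)
357^128 ≡ 1 (mod 514) ✓
Therefore the multiplicative order of 357 modulo 514 is 128.

128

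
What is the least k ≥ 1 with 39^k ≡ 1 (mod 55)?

The order of 39 must divide φ(55) = φ(5·11) = (5−1)·(11−1) = 4·10 = 40 = 2^3 · 5.
Divisors of 40: 1, 2, 4, 5, 8, 10, 20, 40.
Compute 39^d (mod 55) for the divisors d until we hit 1:
39^1 ≡ 39 (mod 55)
39^2 ≡ 36 (mod 55)
39^4 ≡ 31 (mod 55)
39^5 ≡ 54 (mod 55)
39^8 ≡ 26 (mod 55)
39^10 ≡ 1 (mod 55) ✓
So ord_55(39) = 10.

10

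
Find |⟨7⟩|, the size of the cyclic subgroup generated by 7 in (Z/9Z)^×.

3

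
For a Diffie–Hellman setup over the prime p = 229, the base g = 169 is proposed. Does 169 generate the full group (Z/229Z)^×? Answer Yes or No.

No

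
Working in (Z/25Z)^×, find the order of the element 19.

By Lagrange's theorem, ord_25(19) divides φ(25) = φ(5^2) = 5·(5−1) = 20 = 2^2 · 5.
Divisors of 20: 1, 2, 4, 5, 10, 20.
Compute 19^d (mod 25) for the divisors d until we hit 1:
19^1 ≡ 19 (mod 25)
19^2 ≡ 11 (mod 25)
19^4 ≡ 21 (mod 25)
19^5 ≡ 24 (mod 25)
19^10 ≡ 1 (mod 25) ✓
So ord_25(19) = 10.

10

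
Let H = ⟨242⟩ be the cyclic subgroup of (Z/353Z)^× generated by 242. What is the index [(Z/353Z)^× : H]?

4

Since 242 ∈ (Z/353Z)^×, its order divides φ(353) = 353 − 1 = 352 = 2^5 · 11.
Divisors of 352: 1, 2, 4, 8, 11, 16, 22, 32, 44, 88, 176, 352.
Evaluate successive powers at the divisors of 352:
242^1 ≡ 242
242^2 ≡ 319
242^4 ≡ 97
242^8 ≡ 231
242^11 ≡ 237
242^16 ≡ 58
242^22 ≡ 42
242^32 ≡ 187
242^44 ≡ 352
242^88 ≡ 1
The order of 242 is 88, so the subgroup it generates has 88 elements.
Index = |(Z/353Z)^×| / |⟨242⟩| = 352 / 88 = 4.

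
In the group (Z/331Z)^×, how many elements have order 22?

φ(331) = 331 − 1 = 330 = 2 · 3 · 5 · 11.
In a cyclic group of order 330, there are φ(d) elements of order d for each divisor d of 330, and zero for non-divisors.
22 = 2 · 11 divides 330, and φ(22) = 10.

10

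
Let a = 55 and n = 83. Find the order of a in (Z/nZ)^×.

82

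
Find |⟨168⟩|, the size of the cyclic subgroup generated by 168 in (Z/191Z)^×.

190

The order of 168 must divide φ(191) = 191 − 1 = 190 = 2 · 5 · 19.
Divisors of 190: 1, 2, 5, 10, 19, 38, 95, 190.
Compute 168^d (mod 191) for the divisors d until we hit 1:
168^1 ≡ 168
168^2 ≡ 147
168^5 ≡ 166
168^10 ≡ 52
168^19 ≡ 7
168^38 ≡ 49
168^95 ≡ 190
168^190 ≡ 1
Hence ord(168) = 190.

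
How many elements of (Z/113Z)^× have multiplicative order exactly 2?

φ(113) = 113 − 1 = 112 = 2^4 · 7.
In a cyclic group of order 112, there are φ(d) elements of order d for each divisor d of 112, and zero for non-divisors.
2 | 112, and φ(2) = 2 − 1 = 1.

1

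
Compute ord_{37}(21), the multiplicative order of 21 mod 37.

18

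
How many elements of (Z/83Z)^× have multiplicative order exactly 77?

0

φ(83) = 83 − 1 = 82 = 2 · 41.
(Z/83Z)^× is cyclic (|G| = 82); a cyclic group of order m has exactly φ(d) elements of each order d | m, and none otherwise.
Here 82 is not a multiple of 77, so there are no elements of order 77.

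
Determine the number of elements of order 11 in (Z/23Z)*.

φ(23) = 23 − 1 = 22 = 2 · 11.
Since (Z/23Z)^× is cyclic of order 22, the number of elements of order d is φ(d) when d | 22 and 0 otherwise.
11 | 22, and φ(11) = 11 − 1 = 10.

10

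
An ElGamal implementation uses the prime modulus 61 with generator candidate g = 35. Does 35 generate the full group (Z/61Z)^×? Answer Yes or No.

φ(61) = 61 − 1 = 60 = 2^2 · 3 · 5.
It suffices to check that the order of 35 is not a proper divisor of 60: compute 35^(60/q) for q ∈ {2, 3, 5}.
35^30 ≡ 60 (mod 61)  [q = 2: ≢ 1 ✓]
35^20 ≡ 13 (mod 61)  [q = 3: ≢ 1 ✓]
35^12 ≡ 9 (mod 61)  [q = 5: ≢ 1 ✓]
None equal 1, so ord_61(35) = 60: 35 is a primitive root.

Yes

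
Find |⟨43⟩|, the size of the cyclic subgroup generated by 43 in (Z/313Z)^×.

The order of 43 must divide φ(313) = 313 − 1 = 312 = 2^3 · 3 · 13.
Divisors of 312: 1, 2, 3, 4, 6, 8, 12, 13, 24, 26, 39, 52, 78, 104, 156, 312.
Evaluate successive powers at the divisors of 312:
43^1 ≡ 43 (mod 313)
43^2 ≡ 284 (mod 313)
43^3 ≡ 5 (mod 313)
43^4 ≡ 215 (mod 313)
43^6 ≡ 25 (mod 313)
43^8 ≡ 214 (mod 313)
43^12 ≡ 312 (mod 313)
43^13 ≡ 270 (mod 313)
43^24 ≡ 1 (mod 313) ✓
So ord_313(43) = 24.

24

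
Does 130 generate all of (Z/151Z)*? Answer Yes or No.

φ(151) = 151 − 1 = 150 = 2 · 3 · 5^2.
It suffices to check that the order of 130 is not a proper divisor of 150: compute 130^(150/q) for q ∈ {2, 3, 5}.
130^75 ≡ 150 (mod 151)  [q = 2: ≢ 1 ✓]
130^50 ≡ 32 (mod 151)  [q = 3: ≢ 1 ✓]
130^30 ≡ 19 (mod 151)  [q = 5: ≢ 1 ✓]
None equal 1, so ord_151(130) = 150: 130 is a primitive root.

Yes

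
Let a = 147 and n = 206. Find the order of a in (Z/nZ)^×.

102

The order of 147 must divide φ(206) = φ(2)·φ(103) = 1·102 = 102 = 2 · 3 · 17.
Divisors of 102: 1, 2, 3, 6, 17, 34, 51, 102.
Compute 147^d (mod 206) for the divisors d until we hit 1:
147^1 ≡ 147
147^2 ≡ 185
147^3 ≡ 3
147^6 ≡ 9
147^17 ≡ 47
147^34 ≡ 149
147^51 ≡ 205
147^102 ≡ 1
So ord_206(147) = 102.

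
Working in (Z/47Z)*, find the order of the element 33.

46

ord(33) | φ(47) = 47 − 1 = 46 = 2 · 23.
Divisors of 46: 1, 2, 23, 46.
Compute 33^d (mod 47) for the divisors d until we hit 1:
33^1 ≡ 33 (mod 47)
33^2 ≡ 8 (mod 47)
33^23 ≡ 46 (mod 47)
33^46 ≡ 1 (mod 47) ✓
Therefore the multiplicative order of 33 modulo 47 is 46.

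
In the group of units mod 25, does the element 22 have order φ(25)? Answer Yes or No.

φ(25) = φ(5^2) = 5·(5−1) = 20 = 2^2 · 5.
Test 22^(20/q) mod 25 for each prime factor q of 20:
22^10 ≡ 24 (mod 25)  [q = 2: ≢ 1 ✓]
22^4 ≡ 6 (mod 25)  [q = 5: ≢ 1 ✓]
None equal 1, so ord_25(22) = 20: 22 is a primitive root.

Yes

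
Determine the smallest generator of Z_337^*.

φ(337) = 337 − 1 = 336 = 2^4 · 3 · 7.
g is a primitive root iff g^(336/q) ≢ 1 (mod 337) for each prime q ∈ {2, 3, 7}.
g = 2: 2^168 ≡ 1 — hits 1, so not a primitive root.
g = 3: 3^168 ≡ 1 — hits 1, so not a primitive root.
g = 4: 4^168 ≡ 1 — hits 1, so not a primitive root.
g = 5: 5^168 ≡ 336; 5^112 ≡ 1 — hits 1, so not a primitive root.
g = 6: 6^168 ≡ 1 — hits 1, so not a primitive root.
g = 7: 7^168 ≡ 1 — hits 1, so not a primitive root.
g = 8: 8^168 ≡ 1 — hits 1, so not a primitive root.
g = 9: 9^168 ≡ 1 — hits 1, so not a primitive root.
g = 10: 10^168 ≡ 336; 10^112 ≡ 128; 10^48 ≡ 175 — none is 1, so 10 is a primitive root.
Hence the least primitive root of 337 is 10.

10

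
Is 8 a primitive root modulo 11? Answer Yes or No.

φ(11) = 11 − 1 = 10 = 2 · 5.
8 is a primitive root mod 11 iff 8^(φ(11)/q) ≢ 1 for every prime q | φ(11), i.e. q ∈ {2, 5}.
8^5 ≡ 10 (mod 11)  [q = 2: ≢ 1 ✓]
8^2 ≡ 9 (mod 11)  [q = 5: ≢ 1 ✓]
All checks pass, so 8 has order 10 and is a primitive root modulo 11.

Yes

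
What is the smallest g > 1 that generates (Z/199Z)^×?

3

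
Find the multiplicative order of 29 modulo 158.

Since 29 ∈ (Z/158Z)^×, its order divides φ(158) = φ(2)·φ(79) = 1·78 = 78 = 2 · 3 · 13.
Divisors of 78: 1, 2, 3, 6, 13, 26, 39, 78.
Test each divisor d:
29^1 ≡ 29 (mod 158)
29^2 ≡ 51 (mod 158)
29^3 ≡ 57 (mod 158)
29^6 ≡ 89 (mod 158)
29^13 ≡ 135 (mod 158)
29^26 ≡ 55 (mod 158)
29^39 ≡ 157 (mod 158)
29^78 ≡ 1 (mod 158) ✓
The smallest such exponent is 78, so the order of 29 is 78.

78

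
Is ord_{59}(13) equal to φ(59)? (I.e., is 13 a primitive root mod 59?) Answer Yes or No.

φ(59) = 59 − 1 = 58 = 2 · 29.
13 is a primitive root mod 59 iff 13^(φ(59)/q) ≢ 1 for every prime q | φ(59), i.e. q ∈ {2, 29}.
13^29 ≡ 58 (mod 59)  [q = 2: ≢ 1 ✓]
13^2 ≡ 51 (mod 59)  [q = 29: ≢ 1 ✓]
None equal 1, so ord_59(13) = 58: 13 is a primitive root.

Yes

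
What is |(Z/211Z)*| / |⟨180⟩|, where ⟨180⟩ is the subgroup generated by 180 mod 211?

10

ord(180) | φ(211) = 211 − 1 = 210 = 2 · 3 · 5 · 7.
Divisors of 210: 1, 2, 3, 5, 6, 7, 10, 14, 15, 21, 30, 35, 42, 70, 105, 210.
Test each divisor d:
180^1 ≡ 180
180^2 ≡ 117
180^3 ≡ 171
180^5 ≡ 173
180^6 ≡ 123
180^7 ≡ 196
180^10 ≡ 178
180^14 ≡ 14
180^15 ≡ 199
180^21 ≡ 1
Thus |⟨180⟩| = ord(180) = 21.
The index is φ(211) / ord(180) = 210 / 21 = 10.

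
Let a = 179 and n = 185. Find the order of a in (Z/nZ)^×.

ord(179) | φ(185) = φ(5·37) = (5−1)·(37−1) = 4·36 = 144 = 2^4 · 3^2.
Divisors of 144: 1, 2, 3, 4, 6, 8, 9, 12, 16, 18, 24, 36, 48, 72, 144.
Check 179^d mod 185 for each divisor in increasing order:
179^1 ≡ 179
179^2 ≡ 36
179^3 ≡ 154
179^4 ≡ 1
Hence ord(179) = 4.

4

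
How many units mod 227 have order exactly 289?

0

φ(227) = 227 − 1 = 226 = 2 · 113.
Since (Z/227Z)^× is cyclic of order 226, the number of elements of order d is φ(d) when d | 226 and 0 otherwise.
Since 289 ∤ 226, the count is 0.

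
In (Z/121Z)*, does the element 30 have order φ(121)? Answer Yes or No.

φ(121) = φ(11^2) = 11·(11−1) = 110 = 2 · 5 · 11.
Test 30^(110/q) mod 121 for each prime factor q of 110:
30^55 ≡ 120 (mod 121)  [q = 2: ≢ 1 ✓]
30^22 ≡ 9 (mod 121)  [q = 5: ≢ 1 ✓]
30^10 ≡ 12 (mod 121)  [q = 11: ≢ 1 ✓]
Every test exponent gives a nontrivial residue, hence 30 generates the full group.

Yes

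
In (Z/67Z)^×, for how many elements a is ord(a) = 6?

φ(67) = 67 − 1 = 66 = 2 · 3 · 11.
Since (Z/67Z)^× is cyclic of order 66, the number of elements of order d is φ(d) when d | 66 and 0 otherwise.
6 = 2 · 3 divides 66, and φ(6) = 2.

2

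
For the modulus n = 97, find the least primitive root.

5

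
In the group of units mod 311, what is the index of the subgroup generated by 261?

ord(261) | φ(311) = 311 − 1 = 310 = 2 · 5 · 31.
Divisors of 310: 1, 2, 5, 10, 31, 62, 155, 310.
Check 261^d mod 311 for each divisor in increasing order:
261^1 ≡ 261
261^2 ≡ 12
261^5 ≡ 264
261^10 ≡ 32
261^31 ≡ 259
261^62 ≡ 216
261^155 ≡ 310
261^310 ≡ 1
The order of 261 is 310, so the subgroup it generates has 310 elements.
[(Z/311Z)^× : ⟨261⟩] = 310/310 = 1.

1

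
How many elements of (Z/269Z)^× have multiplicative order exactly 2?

1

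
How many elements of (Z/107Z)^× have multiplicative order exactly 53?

52

φ(107) = 107 − 1 = 106 = 2 · 53.
Since (Z/107Z)^× is cyclic of order 106, the number of elements of order d is φ(d) when d | 106 and 0 otherwise.
53 | 106, and φ(53) = 53 − 1 = 52.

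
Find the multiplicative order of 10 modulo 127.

42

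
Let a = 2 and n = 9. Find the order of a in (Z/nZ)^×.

6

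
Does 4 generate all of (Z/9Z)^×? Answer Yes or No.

No

φ(9) = φ(3^2) = 3·(3−1) = 6 = 2 · 3.
It suffices to check that the order of 4 is not a proper divisor of 6: compute 4^(6/q) for q ∈ {2, 3}.
4^3 ≡ 1 (mod 9)  [q = 2: ≡ 1 ✗]
4^2 ≡ 7 (mod 9)  [q = 3: ≢ 1 ✓]
The check at q = 2 fails, so 4 generates a proper subgroup.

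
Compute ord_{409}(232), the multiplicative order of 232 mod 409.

The order of 232 must divide φ(409) = 409 − 1 = 408 = 2^3 · 3 · 17.
Divisors of 408: 1, 2, 3, 4, 6, 8, 12, 17, 24, 34, 51, 68, 102, 136, 204, 408.
Compute 232^d (mod 409) for the divisors d until we hit 1:
232^1 ≡ 232 (mod 409)
232^2 ≡ 245 (mod 409)
232^3 ≡ 398 (mod 409)
232^4 ≡ 311 (mod 409)
232^6 ≡ 121 (mod 409)
232^8 ≡ 197 (mod 409)
232^12 ≡ 326 (mod 409)
232^17 ≡ 371 (mod 409)
232^24 ≡ 345 (mod 409)
232^34 ≡ 217 (mod 409)
232^51 ≡ 343 (mod 409)
232^68 ≡ 54 (mod 409)
232^102 ≡ 266 (mod 409)
232^136 ≡ 53 (mod 409)
232^204 ≡ 408 (mod 409)
232^408 ≡ 1 (mod 409) ✓
Therefore the multiplicative order of 232 modulo 409 is 408.

408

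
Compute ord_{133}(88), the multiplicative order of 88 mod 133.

6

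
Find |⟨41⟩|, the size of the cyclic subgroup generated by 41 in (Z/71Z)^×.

By Lagrange's theorem, ord_71(41) divides φ(71) = 71 − 1 = 70 = 2 · 5 · 7.
Divisors of 70: 1, 2, 5, 7, 10, 14, 35, 70.
Evaluate successive powers at the divisors of 70:
41^1 ≡ 41
41^2 ≡ 48
41^5 ≡ 34
41^7 ≡ 70
41^10 ≡ 20
41^14 ≡ 1
Hence ord(41) = 14.

14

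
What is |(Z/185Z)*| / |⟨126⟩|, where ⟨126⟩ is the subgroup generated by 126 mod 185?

4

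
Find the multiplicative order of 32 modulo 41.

4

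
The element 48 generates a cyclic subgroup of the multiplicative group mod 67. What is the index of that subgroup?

1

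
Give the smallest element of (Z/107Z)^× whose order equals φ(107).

2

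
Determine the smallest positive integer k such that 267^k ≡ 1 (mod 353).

The order of 267 must divide φ(353) = 353 − 1 = 352 = 2^5 · 11.
Divisors of 352: 1, 2, 4, 8, 11, 16, 22, 32, 44, 88, 176, 352.
Compute 267^d (mod 353) for the divisors d until we hit 1:
267^1 ≡ 267 (mod 353)
267^2 ≡ 336 (mod 353)
267^4 ≡ 289 (mod 353)
267^8 ≡ 213 (mod 353)
267^11 ≡ 60 (mod 353)
267^16 ≡ 185 (mod 353)
267^22 ≡ 70 (mod 353)
267^32 ≡ 337 (mod 353)
267^44 ≡ 311 (mod 353)
267^88 ≡ 352 (mod 353)
267^176 ≡ 1 (mod 353) ✓
The smallest such exponent is 176, so the order of 267 is 176.

176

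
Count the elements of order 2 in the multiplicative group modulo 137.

φ(137) = 137 − 1 = 136 = 2^3 · 17.
(Z/137Z)^× is cyclic (|G| = 136); a cyclic group of order m has exactly φ(d) elements of each order d | m, and none otherwise.
2 | 136, and φ(2) = 2 − 1 = 1.

1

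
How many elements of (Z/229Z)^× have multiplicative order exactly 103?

0

φ(229) = 229 − 1 = 228 = 2^2 · 3 · 19.
In a cyclic group of order 228, there are φ(d) elements of order d for each divisor d of 228, and zero for non-divisors.
Since 103 ∤ 228, the count is 0.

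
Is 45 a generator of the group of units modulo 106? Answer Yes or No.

Yes

φ(106) = φ(2)·φ(53) = 1·52 = 52 = 2^2 · 13.
It suffices to check that the order of 45 is not a proper divisor of 52: compute 45^(52/q) for q ∈ {2, 13}.
45^26 ≡ 105 (mod 106)  [q = 2: ≢ 1 ✓]
45^4 ≡ 15 (mod 106)  [q = 13: ≢ 1 ✓]
Every test exponent gives a nontrivial residue, hence 45 generates the full group.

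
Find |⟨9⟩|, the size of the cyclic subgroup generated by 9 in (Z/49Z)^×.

21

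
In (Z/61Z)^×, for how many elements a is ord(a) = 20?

8

φ(61) = 61 − 1 = 60 = 2^2 · 3 · 5.
Since (Z/61Z)^× is cyclic of order 60, the number of elements of order d is φ(d) when d | 60 and 0 otherwise.
20 = 2^2 · 5 divides 60, and φ(20) = 8.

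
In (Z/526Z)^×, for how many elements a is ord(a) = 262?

130

φ(526) = φ(2)·φ(263) = 1·262 = 262 = 2 · 131.
Since (Z/526Z)^× is cyclic of order 262, the number of elements of order d is φ(d) when d | 262 and 0 otherwise.
262 = 2 · 131 divides 262, and φ(262) = 130.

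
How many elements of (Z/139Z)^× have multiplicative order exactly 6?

φ(139) = 139 − 1 = 138 = 2 · 3 · 23.
Since (Z/139Z)^× is cyclic of order 138, the number of elements of order d is φ(d) when d | 138 and 0 otherwise.
6 = 2 · 3 divides 138, and φ(6) = 2.

2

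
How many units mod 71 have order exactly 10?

4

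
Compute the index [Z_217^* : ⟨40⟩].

By Lagrange's theorem, ord_217(40) divides φ(217) = φ(7·31) = (7−1)·(31−1) = 6·30 = 180 = 2^2 · 3^2 · 5.
Divisors of 180: 1, 2, 3, 4, 5, 6, 9, 10, 12, 15, 18, 20, 30, 36, 45, 60, 90, 180.
Evaluate successive powers at the divisors of 180:
40^1 ≡ 40 (mod 217)
40^2 ≡ 81 (mod 217)
40^3 ≡ 202 (mod 217)
40^4 ≡ 51 (mod 217)
40^5 ≡ 87 (mod 217)
40^6 ≡ 8 (mod 217)
40^9 ≡ 97 (mod 217)
40^10 ≡ 191 (mod 217)
40^12 ≡ 64 (mod 217)
40^15 ≡ 125 (mod 217)
40^18 ≡ 78 (mod 217)
40^20 ≡ 25 (mod 217)
40^30 ≡ 1 (mod 217) ✓
Thus |⟨40⟩| = ord(40) = 30.
Index = |(Z/217Z)^×| / |⟨40⟩| = 180 / 30 = 6.

6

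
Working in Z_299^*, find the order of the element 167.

132

The order of 167 must divide φ(299) = φ(13·23) = (13−1)·(23−1) = 12·22 = 264 = 2^3 · 3 · 11.
Divisors of 264: 1, 2, 3, 4, 6, 8, 11, 12, 22, 24, 33, 44, 66, 88, 132, 264.
Compute 167^d (mod 299) for the divisors d until we hit 1:
167^1 ≡ 167 (mod 299)
167^2 ≡ 82 (mod 299)
167^3 ≡ 239 (mod 299)
167^4 ≡ 146 (mod 299)
167^6 ≡ 12 (mod 299)
167^8 ≡ 87 (mod 299)
167^11 ≡ 162 (mod 299)
167^12 ≡ 144 (mod 299)
167^22 ≡ 231 (mod 299)
167^24 ≡ 105 (mod 299)
167^33 ≡ 47 (mod 299)
167^44 ≡ 139 (mod 299)
167^66 ≡ 116 (mod 299)
167^88 ≡ 185 (mod 299)
167^132 ≡ 1 (mod 299) ✓
Therefore the multiplicative order of 167 modulo 299 is 132.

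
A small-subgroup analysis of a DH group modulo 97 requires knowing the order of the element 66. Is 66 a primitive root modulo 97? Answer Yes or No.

No

φ(97) = 97 − 1 = 96 = 2^5 · 3.
66 is a primitive root mod 97 iff 66^(φ(97)/q) ≢ 1 for every prime q | φ(97), i.e. q ∈ {2, 3}.
66^48 ≡ 1 (mod 97)  [q = 2: ≡ 1 ✗]
66^32 ≡ 35 (mod 97)  [q = 3: ≢ 1 ✓]
66^48 ≡ 1 shows ord(66) | 48, strictly less than φ(97); not a primitive root.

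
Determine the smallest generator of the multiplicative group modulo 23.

φ(23) = 23 − 1 = 22 = 2 · 11.
g is a primitive root iff g^(22/q) ≢ 1 (mod 23) for each prime q ∈ {2, 11}.
g = 2: 2^11 ≡ 1 — hits 1, so not a primitive root.
g = 3: 3^11 ≡ 1 — hits 1, so not a primitive root.
g = 4: 4^11 ≡ 1 — hits 1, so not a primitive root.
g = 5: 5^11 ≡ 22; 5^2 ≡ 2 — none is 1, so 5 is a primitive root.
The smallest primitive root modulo 23 is 5.

5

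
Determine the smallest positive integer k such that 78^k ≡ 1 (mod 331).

The order of 78 must divide φ(331) = 331 − 1 = 330 = 2 · 3 · 5 · 11.
Divisors of 330: 1, 2, 3, 5, 6, 10, 11, 15, 22, 30, 33, 55, 66, 110, 165, 330.
Check 78^d mod 331 for each divisor in increasing order:
78^1 ≡ 78 (mod 331)
78^2 ≡ 126 (mod 331)
78^3 ≡ 229 (mod 331)
78^5 ≡ 57 (mod 331)
78^6 ≡ 143 (mod 331)
78^10 ≡ 270 (mod 331)
78^11 ≡ 207 (mod 331)
78^15 ≡ 164 (mod 331)
78^22 ≡ 150 (mod 331)
78^30 ≡ 85 (mod 331)
78^33 ≡ 267 (mod 331)
78^55 ≡ 330 (mod 331)
78^66 ≡ 124 (mod 331)
78^110 ≡ 1 (mod 331) ✓
Hence ord(78) = 110.

110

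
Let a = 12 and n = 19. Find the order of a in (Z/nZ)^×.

Since 12 ∈ (Z/19Z)^×, its order divides φ(19) = 19 − 1 = 18 = 2 · 3^2.
Divisors of 18: 1, 2, 3, 6, 9, 18.
Check 12^d mod 19 for each divisor in increasing order:
12^1 ≡ 12 (mod 19)
12^2 ≡ 11 (mod 19)
12^3 ≡ 18 (mod 19)
12^6 ≡ 1 (mod 19) ✓
The smallest such exponent is 6, so the order of 12 is 6.

6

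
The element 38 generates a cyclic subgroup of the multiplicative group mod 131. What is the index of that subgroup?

The order of 38 must divide φ(131) = 131 − 1 = 130 = 2 · 5 · 13.
Divisors of 130: 1, 2, 5, 10, 13, 26, 65, 130.
Evaluate successive powers at the divisors of 130:
38^1 ≡ 38 (mod 131)
38^2 ≡ 3 (mod 131)
38^5 ≡ 80 (mod 131)
38^10 ≡ 112 (mod 131)
38^13 ≡ 61 (mod 131)
38^26 ≡ 53 (mod 131)
38^65 ≡ 1 (mod 131) ✓
The order of 38 is 65, so the subgroup it generates has 65 elements.
Index = |(Z/131Z)^×| / |⟨38⟩| = 130 / 65 = 2.

2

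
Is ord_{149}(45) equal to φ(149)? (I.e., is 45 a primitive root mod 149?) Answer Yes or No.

φ(149) = 149 − 1 = 148 = 2^2 · 37.
Test 45^(148/q) mod 149 for each prime factor q of 148:
45^74 ≡ 1 (mod 149)  [q = 2: ≡ 1 ✗]
45^4 ≡ 145 (mod 149)  [q = 37: ≢ 1 ✓]
The check at q = 2 fails, so 45 generates a proper subgroup.

No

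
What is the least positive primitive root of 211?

2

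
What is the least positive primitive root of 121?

φ(121) = φ(11^2) = 11·(11−1) = 110 = 2 · 5 · 11.
Test candidates g = 2, 3, … against the prime factors q ∈ {2, 5, 11} of φ(121): g is a generator iff g^(110/q) ≢ 1 for every such q.
g = 2: 2^55 ≡ 120; 2^22 ≡ 81; 2^10 ≡ 56 — none is 1, so 2 is a primitive root.
The smallest primitive root modulo 121 is 2.

2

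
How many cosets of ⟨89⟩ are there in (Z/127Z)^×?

Since 89 ∈ (Z/127Z)^×, its order divides φ(127) = 127 − 1 = 126 = 2 · 3^2 · 7.
Divisors of 126: 1, 2, 3, 6, 7, 9, 14, 18, 21, 42, 63, 126.
Test each divisor d:
89^1 ≡ 89 (mod 127)
89^2 ≡ 47 (mod 127)
89^3 ≡ 119 (mod 127)
89^6 ≡ 64 (mod 127)
89^7 ≡ 108 (mod 127)
89^9 ≡ 123 (mod 127)
89^14 ≡ 107 (mod 127)
89^18 ≡ 16 (mod 127)
89^21 ≡ 126 (mod 127)
89^42 ≡ 1 (mod 127) ✓
The order of 89 is 42, so the subgroup it generates has 42 elements.
[(Z/127Z)^× : ⟨89⟩] = 126/42 = 3.

3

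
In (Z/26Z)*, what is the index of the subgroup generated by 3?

By Lagrange's theorem, ord_26(3) divides φ(26) = φ(2)·φ(13) = 1·12 = 12 = 2^2 · 3.
Divisors of 12: 1, 2, 3, 4, 6, 12.
Evaluate successive powers at the divisors of 12:
3^1 ≡ 3
3^2 ≡ 9
3^3 ≡ 1
Thus |⟨3⟩| = ord(3) = 3.
[(Z/26Z)^× : ⟨3⟩] = 12/3 = 4.

4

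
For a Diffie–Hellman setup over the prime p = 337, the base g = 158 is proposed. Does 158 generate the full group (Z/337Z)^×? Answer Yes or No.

No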